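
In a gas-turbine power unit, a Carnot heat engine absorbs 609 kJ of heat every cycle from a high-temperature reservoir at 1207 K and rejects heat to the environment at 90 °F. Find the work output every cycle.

T_C = 90 °F → (90 − 32) × 5/9 = 32.22 °C = 305.37 K.
For a reversible engine, η = 1 − T_C/T_H = 1 − 305.37/1207.00 = 0.7470.
W = η·Q_H = 0.7470 × 609 = 454.9 kJ.

W ≈ 454.9 kJ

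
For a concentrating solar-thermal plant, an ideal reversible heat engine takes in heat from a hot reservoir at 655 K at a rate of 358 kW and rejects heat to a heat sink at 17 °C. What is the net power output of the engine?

Ẇ ≈ 199.4 kW

T_C = 17 °C → 17 + 273.15 = 290.15 K.
Since the cycle is reversible, η = 1 − T_C/T_H = 1 − 290.15/655.00 = 0.5570.
W = η·Q_H = 0.5570 × 358 = 199.4 kW.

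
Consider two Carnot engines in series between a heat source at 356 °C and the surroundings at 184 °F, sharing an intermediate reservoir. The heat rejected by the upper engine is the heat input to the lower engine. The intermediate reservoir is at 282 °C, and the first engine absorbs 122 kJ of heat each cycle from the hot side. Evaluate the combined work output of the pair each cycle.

T_H = 356 °C → 356 + 273.15 = 629.15 K.
T_C = 184 °F → (184 − 32) × 5/9 = 84.44 °C = 357.59 K.
Two reversible stages in series are equivalent to a single Carnot engine between T_H and T_C, so η_total = 1 − T_C/T_H = 1 − 357.59/629.15 = 0.4316.
W_total = η_total · Q_H = 0.4316 × 122 = 52.7 kJ.

W_total ≈ 52.7 kJ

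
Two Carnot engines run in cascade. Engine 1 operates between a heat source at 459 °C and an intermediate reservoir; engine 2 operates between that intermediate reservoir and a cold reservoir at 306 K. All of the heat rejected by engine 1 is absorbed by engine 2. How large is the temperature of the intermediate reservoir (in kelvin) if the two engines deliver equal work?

T_m ≈ 519 K

T_H = 459 °C → 459 + 273.15 = 732.15 K.
For reversible stages Q_m = Q_H·(T_m/T_H). Setting W₁ = Q_H(1 − T_m/T_H) equal to W₂ = Q_m(1 − T_C/T_m) = Q_H·(T_m − T_C)/T_H gives T_H − T_m = T_m − T_C, so T_m = (T_H + T_C)/2 = (732.15 + 306.00)/2 = 519 K.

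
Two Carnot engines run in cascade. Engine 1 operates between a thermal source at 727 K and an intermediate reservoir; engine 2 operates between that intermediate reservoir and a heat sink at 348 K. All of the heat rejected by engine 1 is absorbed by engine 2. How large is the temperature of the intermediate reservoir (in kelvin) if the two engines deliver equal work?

T_m ≈ 538 K

For reversible stages Q_m = Q_H·(T_m/T_H). Setting W₁ = Q_H(1 − T_m/T_H) equal to W₂ = Q_m(1 − T_C/T_m) = Q_H·(T_m − T_C)/T_H gives T_H − T_m = T_m − T_C, so T_m = (T_H + T_C)/2 = (727.00 + 348.00)/2 = 538 K.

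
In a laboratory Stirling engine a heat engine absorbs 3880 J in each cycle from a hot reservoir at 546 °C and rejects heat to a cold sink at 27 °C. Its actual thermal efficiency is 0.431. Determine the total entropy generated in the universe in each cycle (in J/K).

ΔS_univ ≈ 2.62 J/K

T_H = 546 °C → 546 + 273.15 = 819.15 K.
T_C = 27 °C → 27 + 273.15 = 300.15 K.
W = η·Q_H = 0.431 × 3880 = 1672 J, so Q_C = Q_H − W = 2208 J.
The hot reservoir loses entropy Q_H/T_H = 3880/819.15 = 4.737 J/K; the cold reservoir gains Q_C/T_C = 2208/300.15 = 7.355 J/K.
ΔS_univ = −Q_H/T_H + Q_C/T_C = 2.62 J/K (> 0, since η = 0.431 < η_Carnot = 0.634).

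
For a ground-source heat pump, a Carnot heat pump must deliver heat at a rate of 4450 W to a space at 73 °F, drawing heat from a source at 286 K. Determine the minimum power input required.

Ẇ_in ≈ 149 W

T_H = 73 °F → (73 − 32) × 5/9 = 22.78 °C = 295.93 K.
COP_HP = T_H/(T_H − T_C) = 295.93/9.93 = 29.8081.
W = Q_H/COP_HP = 4450/29.8081 = 149 W.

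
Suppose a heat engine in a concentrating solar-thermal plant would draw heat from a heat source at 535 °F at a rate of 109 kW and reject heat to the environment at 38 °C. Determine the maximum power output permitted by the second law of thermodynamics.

Ẇ_max ≈ 47.6 kW

T_H = 535 °F → (535 − 32) × 5/9 = 279.44 °C = 552.59 K.
T_C = 38 °C → 38 + 273.15 = 311.15 K.
The upper bound on efficiency is η_max = 1 − T_C/T_H = 1 − 311.15/552.59 = 0.4369.
W_max = η_max · Q_H = 0.4369 × 109 = 47.6 kW.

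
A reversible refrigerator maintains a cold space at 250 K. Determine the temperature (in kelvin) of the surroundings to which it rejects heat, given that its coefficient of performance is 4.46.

T_H ≈ 306 K

COP_R = T_C/(T_H − T_C) ⇒ T_H = T_C·(1 + 1/COP_R) = 250.00 × (1 + 1/4.46) = 306 K.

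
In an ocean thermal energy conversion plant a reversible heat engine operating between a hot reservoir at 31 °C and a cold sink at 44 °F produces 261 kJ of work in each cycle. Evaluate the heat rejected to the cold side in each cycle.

T_H = 31 °C → 31 + 273.15 = 304.15 K.
T_C = 44 °F → (44 − 32) × 5/9 = 6.67 °C = 279.82 K.
The Carnot efficiency is η = 1 − T_C/T_H = 1 − 279.82/304.15 = 0.0800.
Since Q_C/Q_H = T_C/T_H and Q_H = W/η, Q_C = W·T_C/(T_H − T_C) = 261 × 279.82/24.33 = 3001 kJ.

Q_C ≈ 3001 kJ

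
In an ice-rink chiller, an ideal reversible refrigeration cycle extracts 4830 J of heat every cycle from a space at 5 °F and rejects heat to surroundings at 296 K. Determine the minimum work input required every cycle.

T_C = 5 °F → (5 − 32) × 5/9 = -15.00 °C = 258.15 K.
The reversible coefficient of performance is COP_R = T_C/(T_H − T_C) = 258.15/37.85 = 6.8203.
W = Q_C/COP_R = 4830/6.8203 = 708 J.

W_in ≈ 708 J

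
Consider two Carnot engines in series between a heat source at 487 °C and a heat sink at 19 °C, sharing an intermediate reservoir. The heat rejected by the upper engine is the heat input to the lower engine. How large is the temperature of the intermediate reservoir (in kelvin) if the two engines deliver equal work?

T_H = 487 °C → 487 + 273.15 = 760.15 K.
T_C = 19 °C → 19 + 273.15 = 292.15 K.
For reversible stages Q_m = Q_H·(T_m/T_H). Setting W₁ = Q_H(1 − T_m/T_H) equal to W₂ = Q_m(1 − T_C/T_m) = Q_H·(T_m − T_C)/T_H gives T_H − T_m = T_m − T_C, so T_m = (T_H + T_C)/2 = (760.15 + 292.15)/2 = 526.1 K.

T_m ≈ 526.1 K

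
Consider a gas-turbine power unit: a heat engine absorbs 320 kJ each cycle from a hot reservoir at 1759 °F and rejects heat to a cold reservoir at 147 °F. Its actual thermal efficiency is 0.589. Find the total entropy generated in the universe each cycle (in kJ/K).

ΔS_univ ≈ 0.131 kJ/K

T_H = 1759 °F → (1759 − 32) × 5/9 = 959.44 °C = 1232.59 K.
T_C = 147 °F → (147 − 32) × 5/9 = 63.89 °C = 337.04 K.
W = η·Q_H = 0.589 × 320 = 188.5 kJ, so Q_C = Q_H − W = 131.5 kJ.
Reservoir entropy changes: ΔS_H = −Q_H/T_H = −320/1232.59 = -0.2596 kJ/K and ΔS_C = +Q_C/T_C = 131.5/337.04 = 0.3902 kJ/K.
ΔS_univ = −Q_H/T_H + Q_C/T_C = 0.131 kJ/K (> 0, since η = 0.589 < η_Carnot = 0.727).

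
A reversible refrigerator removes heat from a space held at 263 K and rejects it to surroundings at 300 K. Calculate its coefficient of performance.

COP_R ≈ 7.108

Carnot COP: COP_R = T_C/(T_H − T_C) = 263.00/(300.00 − 263.00) = 7.108.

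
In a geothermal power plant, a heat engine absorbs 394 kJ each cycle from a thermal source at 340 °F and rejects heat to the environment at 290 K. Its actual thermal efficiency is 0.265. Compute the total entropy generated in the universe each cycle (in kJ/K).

ΔS_univ ≈ 0.112 kJ/K

T_H = 340 °F → (340 − 32) × 5/9 = 171.11 °C = 444.26 K.
W = η·Q_H = 0.265 × 394 = 104.4 kJ, so Q_C = Q_H − W = 289.6 kJ.
Entropy balance on the reservoirs: −Q_H/T_H = -0.8869 kJ/K, +Q_C/T_C = 0.9986 kJ/K.
ΔS_univ = −Q_H/T_H + Q_C/T_C = 0.112 kJ/K (> 0, since η = 0.265 < η_Carnot = 0.347).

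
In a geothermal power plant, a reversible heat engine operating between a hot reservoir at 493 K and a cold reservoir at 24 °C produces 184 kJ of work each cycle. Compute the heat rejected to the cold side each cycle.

Q_C ≈ 279 kJ

T_C = 24 °C → 24 + 273.15 = 297.15 K.
For a reversible engine, η = 1 − T_C/T_H = 1 − 297.15/493.00 = 0.3973.
Since Q_C/Q_H = T_C/T_H and Q_H = W/η, Q_C = W·T_C/(T_H − T_C) = 184 × 297.15/195.85 = 279 kJ.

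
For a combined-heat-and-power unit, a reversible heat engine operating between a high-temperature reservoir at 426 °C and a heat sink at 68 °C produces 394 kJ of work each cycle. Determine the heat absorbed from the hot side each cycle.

T_H = 426 °C → 426 + 273.15 = 699.15 K.
T_C = 68 °C → 68 + 273.15 = 341.15 K.
Carnot efficiency: η = 1 − T_C/T_H = 1 − 341.15/699.15 = 0.5121.
Q_H = W/η = 394/0.5121 = 769.5 kJ.

Q_H ≈ 769.5 kJ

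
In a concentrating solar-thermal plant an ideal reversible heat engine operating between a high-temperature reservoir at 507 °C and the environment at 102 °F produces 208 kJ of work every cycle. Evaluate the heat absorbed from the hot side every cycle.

T_H = 507 °C → 507 + 273.15 = 780.15 K.
T_C = 102 °F → (102 − 32) × 5/9 = 38.89 °C = 312.04 K.
The Carnot efficiency is η = 1 − T_C/T_H = 1 − 312.04/780.15 = 0.6000.
Q_H = W/η = 208/0.6000 = 346.7 kJ.

Q_H ≈ 346.7 kJ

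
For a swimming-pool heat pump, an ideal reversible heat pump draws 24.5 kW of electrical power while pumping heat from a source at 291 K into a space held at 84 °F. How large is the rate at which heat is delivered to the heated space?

T_H = 84 °F → (84 − 32) × 5/9 = 28.89 °C = 302.04 K.
COP_HP = T_H/(T_H − T_C) = 302.04/11.04 = 27.3613.
Q_H = COP_HP · W = 27.3613 × 24.5 = 670.4 kW.

Q̇_H ≈ 670.4 kW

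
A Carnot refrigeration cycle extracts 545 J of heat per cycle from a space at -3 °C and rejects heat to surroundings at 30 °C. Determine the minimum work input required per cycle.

T_H = 30 °C → 30 + 273.15 = 303.15 K.
T_C = -3 °C → -3 + 273.15 = 270.15 K.
For a reversible refrigerator, COP_R = T_C/(T_H − T_C) = 270.15/33.00 = 8.1864.
W = Q_C/COP_R = 545/8.1864 = 66.6 J.

W_in ≈ 66.6 J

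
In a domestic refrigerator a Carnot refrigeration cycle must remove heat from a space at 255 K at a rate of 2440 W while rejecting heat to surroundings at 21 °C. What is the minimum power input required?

T_H = 21 °C → 21 + 273.15 = 294.15 K.
COP_R = T_C/(T_H − T_C) = 255.00/39.15 = 6.5134.
W = Q_C/COP_R = 2440/6.5134 = 375 W.

Ẇ_in ≈ 375 W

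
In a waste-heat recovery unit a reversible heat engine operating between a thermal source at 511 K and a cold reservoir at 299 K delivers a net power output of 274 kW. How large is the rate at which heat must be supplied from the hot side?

Q̇_H ≈ 660 kW

η_rev = 1 − T_C/T_H = 1 − 299.00/511.00 = 0.4149.
Q_H = W/η = 274/0.4149 = 660 kW.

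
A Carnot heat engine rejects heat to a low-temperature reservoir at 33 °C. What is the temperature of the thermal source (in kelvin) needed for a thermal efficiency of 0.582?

T_H ≈ 732.4 K

T_C = 33 °C → 33 + 273.15 = 306.15 K.
From η = 1 − T_C/T_H, solving for T_H gives T_H = T_C/(1 − η) = 306.15/(1 − 0.582) = 732.4 K.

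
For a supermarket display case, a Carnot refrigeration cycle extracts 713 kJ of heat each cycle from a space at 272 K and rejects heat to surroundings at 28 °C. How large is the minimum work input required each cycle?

W_in ≈ 76.4 kJ

T_H = 28 °C → 28 + 273.15 = 301.15 K.
For a reversible refrigerator, COP_R = T_C/(T_H − T_C) = 272.00/29.15 = 9.3310.
W = Q_C/COP_R = 713/9.3310 = 76.4 kJ.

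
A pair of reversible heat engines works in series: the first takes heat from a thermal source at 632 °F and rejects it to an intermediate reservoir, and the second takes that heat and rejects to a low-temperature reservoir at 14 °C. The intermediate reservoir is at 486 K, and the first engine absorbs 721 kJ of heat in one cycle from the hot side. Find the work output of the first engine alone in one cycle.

W₁ ≈ 143 kJ

T_H = 632 °F → (632 − 32) × 5/9 = 333.33 °C = 606.48 K.
T_C = 14 °C → 14 + 273.15 = 287.15 K.
First-stage efficiency η₁ = 1 − T_m/T_H = 1 − 486.00/606.48 = 0.1987.
W₁ = η₁·Q_H = 0.1987 × 721 = 143 kJ.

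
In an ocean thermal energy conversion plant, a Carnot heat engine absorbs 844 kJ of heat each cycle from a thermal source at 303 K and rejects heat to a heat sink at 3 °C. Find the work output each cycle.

T_C = 3 °C → 3 + 273.15 = 276.15 K.
The Carnot efficiency is η = 1 − T_C/T_H = 1 − 276.15/303.00 = 0.0886.
W = η·Q_H = 0.0886 × 844 = 74.79 kJ.

W ≈ 74.79 kJ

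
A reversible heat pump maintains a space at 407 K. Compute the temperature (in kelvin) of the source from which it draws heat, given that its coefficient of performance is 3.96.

COP_HP = T_H/(T_H − T_C) ⇒ T_C = T_H·(COP_HP − 1)/COP_HP = 407.00 × (3.96 − 1)/3.96 = 304 K.

T_C ≈ 304 K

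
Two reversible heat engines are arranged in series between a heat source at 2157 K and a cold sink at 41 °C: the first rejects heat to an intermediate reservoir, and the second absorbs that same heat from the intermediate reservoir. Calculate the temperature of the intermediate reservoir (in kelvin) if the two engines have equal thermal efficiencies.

T_C = 41 °C → 41 + 273.15 = 314.15 K.
Equal efficiencies require 1 − T_m/T_H = 1 − T_C/T_m, i.e. T_m/T_H = T_C/T_m, so T_m = √(T_H·T_C) = √(2157.00 × 314.15) = 823 K.

T_m ≈ 823 K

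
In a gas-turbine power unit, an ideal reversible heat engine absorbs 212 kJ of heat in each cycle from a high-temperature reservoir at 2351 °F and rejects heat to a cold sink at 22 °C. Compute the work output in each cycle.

W ≈ 172 kJ

T_H = 2351 °F → (2351 − 32) × 5/9 = 1288.33 °C = 1561.48 K.
T_C = 22 °C → 22 + 273.15 = 295.15 K.
η_rev = 1 − T_C/T_H = 1 − 295.15/1561.48 = 0.8110.
W = η·Q_H = 0.8110 × 212 = 172 kJ.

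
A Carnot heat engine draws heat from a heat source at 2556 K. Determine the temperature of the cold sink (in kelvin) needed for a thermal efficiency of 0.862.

T_C ≈ 352.7 K

From η = 1 − T_C/T_H, T_C = T_H·(1 − η) = 2556.00 × (1 − 0.862) = 352.7 K.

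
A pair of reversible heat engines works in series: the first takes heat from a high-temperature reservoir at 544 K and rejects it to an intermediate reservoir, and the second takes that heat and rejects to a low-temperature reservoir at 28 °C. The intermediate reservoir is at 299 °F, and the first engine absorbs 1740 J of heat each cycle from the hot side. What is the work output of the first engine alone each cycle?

W₁ ≈ 392 J

T_C = 28 °C → 28 + 273.15 = 301.15 K.
T_m = 299 °F → (299 − 32) × 5/9 = 148.33 °C = 421.48 K.
First-stage efficiency η₁ = 1 − T_m/T_H = 1 − 421.48/544.00 = 0.2252.
W₁ = η₁·Q_H = 0.2252 × 1740 = 392 J.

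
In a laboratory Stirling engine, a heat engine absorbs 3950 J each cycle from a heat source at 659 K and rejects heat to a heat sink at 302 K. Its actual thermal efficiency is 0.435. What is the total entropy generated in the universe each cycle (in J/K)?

ΔS_univ ≈ 1.40 J/K

W = η·Q_H = 0.435 × 3950 = 1718 J, so Q_C = Q_H − W = 2232 J.
Entropy balance on the reservoirs: −Q_H/T_H = -5.994 J/K, +Q_C/T_C = 7.390 J/K.
ΔS_univ = −Q_H/T_H + Q_C/T_C = 1.40 J/K (> 0, since η = 0.435 < η_Carnot = 0.542).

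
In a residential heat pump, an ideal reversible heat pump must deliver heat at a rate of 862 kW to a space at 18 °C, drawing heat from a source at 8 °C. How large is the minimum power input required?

T_H = 18 °C → 18 + 273.15 = 291.15 K.
T_C = 8 °C → 8 + 273.15 = 281.15 K.
The Carnot heat-pump COP is COP_HP = T_H/(T_H − T_C) = 291.15/10.00 = 29.1150.
W = Q_H/COP_HP = 862/29.1150 = 29.61 kW.

Ẇ_in ≈ 29.61 kW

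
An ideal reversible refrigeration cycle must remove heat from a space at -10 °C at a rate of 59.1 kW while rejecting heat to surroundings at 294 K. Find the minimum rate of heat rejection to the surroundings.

T_C = -10 °C → -10 + 273.15 = 263.15 K.
For a reversible cycle Q_H/Q_C = T_H/T_C, so Q_H = Q_C·T_H/T_C = 59.1 × 294.00/263.15 = 66.03 kW.

Q̇_H ≈ 66.03 kW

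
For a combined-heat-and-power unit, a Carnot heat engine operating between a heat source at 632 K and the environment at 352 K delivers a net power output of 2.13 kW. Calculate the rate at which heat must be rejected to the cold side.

Q̇_C ≈ 2.68 kW

η_rev = 1 − T_C/T_H = 1 − 352.00/632.00 = 0.4430.
Since Q_C/Q_H = T_C/T_H and Q_H = W/η, Q_C = W·T_C/(T_H − T_C) = 2.13 × 352.00/280.00 = 2.68 kW.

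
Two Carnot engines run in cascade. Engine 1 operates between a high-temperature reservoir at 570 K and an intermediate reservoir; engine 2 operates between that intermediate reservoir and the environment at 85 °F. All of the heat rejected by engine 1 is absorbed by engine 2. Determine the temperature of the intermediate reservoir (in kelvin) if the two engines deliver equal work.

T_m ≈ 436.3 K

T_C = 85 °F → (85 − 32) × 5/9 = 29.44 °C = 302.59 K.
For reversible stages Q_m = Q_H·(T_m/T_H). Setting W₁ = Q_H(1 − T_m/T_H) equal to W₂ = Q_m(1 − T_C/T_m) = Q_H·(T_m − T_C)/T_H gives T_H − T_m = T_m − T_C, so T_m = (T_H + T_C)/2 = (570.00 + 302.59)/2 = 436.3 K.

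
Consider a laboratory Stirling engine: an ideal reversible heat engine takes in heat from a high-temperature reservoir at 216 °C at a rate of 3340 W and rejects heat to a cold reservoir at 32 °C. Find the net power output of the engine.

Ẇ ≈ 1256 W

T_H = 216 °C → 216 + 273.15 = 489.15 K.
T_C = 32 °C → 32 + 273.15 = 305.15 K.
Carnot efficiency: η = 1 − T_C/T_H = 1 − 305.15/489.15 = 0.3762.
W = η·Q_H = 0.3762 × 3340 = 1256 W.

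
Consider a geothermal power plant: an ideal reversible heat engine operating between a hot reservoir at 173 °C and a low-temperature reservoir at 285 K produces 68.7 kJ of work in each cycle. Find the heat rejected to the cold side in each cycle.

Q_C ≈ 121.5 kJ

T_H = 173 °C → 173 + 273.15 = 446.15 K.
The Carnot efficiency is η = 1 − T_C/T_H = 1 − 285.00/446.15 = 0.3612.
Since Q_C/Q_H = T_C/T_H and Q_H = W/η, Q_C = W·T_C/(T_H − T_C) = 68.7 × 285.00/161.15 = 121.5 kJ.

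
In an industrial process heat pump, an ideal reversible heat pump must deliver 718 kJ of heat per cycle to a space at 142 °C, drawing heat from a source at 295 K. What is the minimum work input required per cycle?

W_in ≈ 208 kJ

T_H = 142 °C → 142 + 273.15 = 415.15 K.
The Carnot heat-pump COP is COP_HP = T_H/(T_H − T_C) = 415.15/120.15 = 3.4553.
W = Q_H/COP_HP = 718/3.4553 = 208 kJ.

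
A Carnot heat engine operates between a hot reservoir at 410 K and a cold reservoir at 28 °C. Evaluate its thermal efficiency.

η ≈ 0.265

T_C = 28 °C → 28 + 273.15 = 301.15 K.
Since the cycle is reversible, η = 1 − T_C/T_H = 1 − 301.15/410.00 = 0.265.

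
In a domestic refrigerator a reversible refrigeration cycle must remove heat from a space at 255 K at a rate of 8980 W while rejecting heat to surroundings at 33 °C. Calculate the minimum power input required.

T_H = 33 °C → 33 + 273.15 = 306.15 K.
Carnot COP: COP_R = T_C/(T_H − T_C) = 255.00/51.15 = 4.9853.
W = Q_C/COP_R = 8980/4.9853 = 1801 W.

Ẇ_in ≈ 1801 W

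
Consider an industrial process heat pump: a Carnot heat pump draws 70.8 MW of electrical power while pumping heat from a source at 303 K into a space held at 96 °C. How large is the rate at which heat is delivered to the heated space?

T_H = 96 °C → 96 + 273.15 = 369.15 K.
For a reversible heat pump, COP_HP = T_H/(T_H − T_C) = 369.15/66.15 = 5.5805.
Q_H = COP_HP · W = 5.5805 × 70.8 = 395.1 MW.

Q̇_H ≈ 395.1 MW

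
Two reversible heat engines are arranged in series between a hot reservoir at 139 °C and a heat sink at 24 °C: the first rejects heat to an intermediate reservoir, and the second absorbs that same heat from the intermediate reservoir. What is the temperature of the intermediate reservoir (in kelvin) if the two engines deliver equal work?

T_H = 139 °C → 139 + 273.15 = 412.15 K.
T_C = 24 °C → 24 + 273.15 = 297.15 K.
For reversible stages Q_m = Q_H·(T_m/T_H). Setting W₁ = Q_H(1 − T_m/T_H) equal to W₂ = Q_m(1 − T_C/T_m) = Q_H·(T_m − T_C)/T_H gives T_H − T_m = T_m − T_C, so T_m = (T_H + T_C)/2 = (412.15 + 297.15)/2 = 354.6 K.

T_m ≈ 354.6 K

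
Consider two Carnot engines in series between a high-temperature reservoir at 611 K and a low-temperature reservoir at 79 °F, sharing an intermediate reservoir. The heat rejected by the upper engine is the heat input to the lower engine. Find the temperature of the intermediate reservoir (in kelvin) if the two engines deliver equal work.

T_m ≈ 455.1 K

T_C = 79 °F → (79 − 32) × 5/9 = 26.11 °C = 299.26 K.
For reversible stages Q_m = Q_H·(T_m/T_H). Setting W₁ = Q_H(1 − T_m/T_H) equal to W₂ = Q_m(1 − T_C/T_m) = Q_H·(T_m − T_C)/T_H gives T_H − T_m = T_m − T_C, so T_m = (T_H + T_C)/2 = (611.00 + 299.26)/2 = 455.1 K.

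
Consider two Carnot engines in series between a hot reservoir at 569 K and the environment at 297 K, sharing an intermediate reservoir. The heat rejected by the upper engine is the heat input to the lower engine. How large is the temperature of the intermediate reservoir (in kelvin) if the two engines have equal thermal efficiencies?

Equal efficiencies require 1 − T_m/T_H = 1 − T_C/T_m, i.e. T_m/T_H = T_C/T_m, so T_m = √(T_H·T_C) = √(569.00 × 297.00) = 411 K.

T_m ≈ 411 K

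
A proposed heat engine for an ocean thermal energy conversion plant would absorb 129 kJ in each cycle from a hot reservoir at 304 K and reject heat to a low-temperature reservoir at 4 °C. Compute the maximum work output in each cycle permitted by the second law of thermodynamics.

W_max ≈ 11.4 kJ

T_C = 4 °C → 4 + 273.15 = 277.15 K.
By the Carnot theorem, η_max = 1 − T_C/T_H = 1 − 277.15/304.00 = 0.0883.
W_max = η_max · Q_H = 0.0883 × 129 = 11.4 kJ.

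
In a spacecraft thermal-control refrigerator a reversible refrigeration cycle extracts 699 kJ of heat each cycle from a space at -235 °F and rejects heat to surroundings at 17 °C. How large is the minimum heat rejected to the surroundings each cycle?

T_H = 17 °C → 17 + 273.15 = 290.15 K.
T_C = -235 °F → (-235 − 32) × 5/9 = -148.33 °C = 124.82 K.
For a reversible cycle Q_H/Q_C = T_H/T_C, so Q_H = Q_C·T_H/T_C = 699 × 290.15/124.82 = 1625 kJ.

Q_H ≈ 1625 kJ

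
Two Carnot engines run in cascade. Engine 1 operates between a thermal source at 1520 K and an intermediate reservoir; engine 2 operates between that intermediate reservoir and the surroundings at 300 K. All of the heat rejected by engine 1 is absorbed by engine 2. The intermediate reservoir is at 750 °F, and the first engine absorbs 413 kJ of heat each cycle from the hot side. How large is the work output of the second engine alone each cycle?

T_m = 750 °F → (750 − 32) × 5/9 = 398.89 °C = 672.04 K.
Heat entering the second stage: Q_m = Q_H·(T_m/T_H) = 413 × 672.04/1520.00 = 183 kJ.
Second-stage efficiency η₂ = 1 − T_C/T_m = 1 − 300.00/672.04 = 0.5536, so W₂ = η₂·Q_m = 101 kJ.

W₂ ≈ 101 kJ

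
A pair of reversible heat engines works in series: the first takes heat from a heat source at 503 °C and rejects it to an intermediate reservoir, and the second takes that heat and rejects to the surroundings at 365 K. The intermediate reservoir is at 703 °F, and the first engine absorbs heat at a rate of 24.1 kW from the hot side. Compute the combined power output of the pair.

T_H = 503 °C → 503 + 273.15 = 776.15 K.
Two reversible stages in series are equivalent to a single Carnot engine between T_H and T_C, so η_total = 1 − T_C/T_H = 1 − 365.00/776.15 = 0.5297.
W_total = η_total · Q_H = 0.5297 × 24.1 = 12.8 kW.

Ẇ_total ≈ 12.8 kW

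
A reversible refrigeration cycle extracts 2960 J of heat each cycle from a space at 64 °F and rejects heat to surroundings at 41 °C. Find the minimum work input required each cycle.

W_in ≈ 236.3 J

T_H = 41 °C → 41 + 273.15 = 314.15 K.
T_C = 64 °F → (64 − 32) × 5/9 = 17.78 °C = 290.93 K.
COP_R = T_C/(T_H − T_C) = 290.93/23.22 = 12.5280.
W = Q_C/COP_R = 2960/12.5280 = 236.3 J.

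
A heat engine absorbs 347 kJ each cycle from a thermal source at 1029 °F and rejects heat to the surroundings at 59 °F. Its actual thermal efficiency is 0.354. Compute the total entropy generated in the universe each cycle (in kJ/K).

T_H = 1029 °F → (1029 − 32) × 5/9 = 553.89 °C = 827.04 K.
T_C = 59 °F → (59 − 32) × 5/9 = 15.00 °C = 288.15 K.
W = η·Q_H = 0.354 × 347 = 122.8 kJ, so Q_C = Q_H − W = 224.2 kJ.
Entropy balance on the reservoirs: −Q_H/T_H = -0.4196 kJ/K, +Q_C/T_C = 0.7779 kJ/K.
ΔS_univ = −Q_H/T_H + Q_C/T_C = 0.358 kJ/K (> 0, since η = 0.354 < η_Carnot = 0.652).

ΔS_univ ≈ 0.358 kJ/K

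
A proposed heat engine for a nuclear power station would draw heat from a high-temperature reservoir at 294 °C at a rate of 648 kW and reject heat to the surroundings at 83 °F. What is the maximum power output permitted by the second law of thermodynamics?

T_H = 294 °C → 294 + 273.15 = 567.15 K.
T_C = 83 °F → (83 − 32) × 5/9 = 28.33 °C = 301.48 K.
The second-law ceiling is the Carnot efficiency, η_max = 1 − T_C/T_H = 1 − 301.48/567.15 = 0.4684.
W_max = η_max · Q_H = 0.4684 × 648 = 304 kW.

Ẇ_max ≈ 304 kW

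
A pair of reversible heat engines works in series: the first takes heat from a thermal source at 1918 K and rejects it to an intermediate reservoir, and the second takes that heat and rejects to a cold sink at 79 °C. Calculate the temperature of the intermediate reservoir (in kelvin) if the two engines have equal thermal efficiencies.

T_C = 79 °C → 79 + 273.15 = 352.15 K.
Equal efficiencies require 1 − T_m/T_H = 1 − T_C/T_m, i.e. T_m/T_H = T_C/T_m, so T_m = √(T_H·T_C) = √(1918.00 × 352.15) = 822 K.

T_m ≈ 822 K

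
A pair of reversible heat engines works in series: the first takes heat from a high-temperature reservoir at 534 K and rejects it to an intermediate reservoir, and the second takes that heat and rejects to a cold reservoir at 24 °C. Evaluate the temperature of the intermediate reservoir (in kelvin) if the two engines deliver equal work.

T_C = 24 °C → 24 + 273.15 = 297.15 K.
For reversible stages Q_m = Q_H·(T_m/T_H). Setting W₁ = Q_H(1 − T_m/T_H) equal to W₂ = Q_m(1 − T_C/T_m) = Q_H·(T_m − T_C)/T_H gives T_H − T_m = T_m − T_C, so T_m = (T_H + T_C)/2 = (534.00 + 297.15)/2 = 416 K.

T_m ≈ 416 K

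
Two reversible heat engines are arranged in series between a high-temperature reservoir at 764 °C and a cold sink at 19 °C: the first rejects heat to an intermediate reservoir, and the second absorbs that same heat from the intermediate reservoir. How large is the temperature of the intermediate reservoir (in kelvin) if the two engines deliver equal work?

T_m ≈ 664.7 K

T_H = 764 °C → 764 + 273.15 = 1037.15 K.
T_C = 19 °C → 19 + 273.15 = 292.15 K.
For reversible stages Q_m = Q_H·(T_m/T_H). Setting W₁ = Q_H(1 − T_m/T_H) equal to W₂ = Q_m(1 − T_C/T_m) = Q_H·(T_m − T_C)/T_H gives T_H − T_m = T_m − T_C, so T_m = (T_H + T_C)/2 = (1037.15 + 292.15)/2 = 664.7 K.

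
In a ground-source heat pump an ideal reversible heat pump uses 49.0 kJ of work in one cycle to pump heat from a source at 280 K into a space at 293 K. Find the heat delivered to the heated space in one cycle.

Q_H ≈ 1100 kJ

Reversible heating COP: COP_HP = T_H/(T_H − T_C) = 293.00/13.00 = 22.5385.
Q_H = COP_HP · W = 22.5385 × 49.0 = 1100 kJ.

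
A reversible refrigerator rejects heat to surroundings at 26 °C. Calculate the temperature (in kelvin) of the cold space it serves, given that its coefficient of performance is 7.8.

T_C ≈ 265 K

T_H = 26 °C → 26 + 273.15 = 299.15 K.
COP_R = T_C/(T_H − T_C) ⇒ T_C = T_H·COP_R/(1 + COP_R) = 299.15 × 7.8/(1 + 7.8) = 265 K.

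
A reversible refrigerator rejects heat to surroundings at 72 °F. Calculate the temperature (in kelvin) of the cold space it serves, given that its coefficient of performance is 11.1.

T_C ≈ 271 K

T_H = 72 °F → (72 − 32) × 5/9 = 22.22 °C = 295.37 K.
COP_R = T_C/(T_H − T_C) ⇒ T_C = T_H·COP_R/(1 + COP_R) = 295.37 × 11.1/(1 + 11.1) = 271 K.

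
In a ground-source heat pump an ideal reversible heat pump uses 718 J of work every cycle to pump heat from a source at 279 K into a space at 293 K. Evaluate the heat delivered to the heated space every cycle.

For a reversible heat pump, COP_HP = T_H/(T_H − T_C) = 293.00/14.00 = 20.9286.
Q_H = COP_HP · W = 20.9286 × 718 = 15000 J.

Q_H ≈ 15000 J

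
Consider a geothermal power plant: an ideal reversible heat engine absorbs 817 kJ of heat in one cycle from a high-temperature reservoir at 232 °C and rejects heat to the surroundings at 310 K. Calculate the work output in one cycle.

W ≈ 316 kJ

T_H = 232 °C → 232 + 273.15 = 505.15 K.
Carnot efficiency: η = 1 − T_C/T_H = 1 − 310.00/505.15 = 0.3863.
W = η·Q_H = 0.3863 × 817 = 316 kJ.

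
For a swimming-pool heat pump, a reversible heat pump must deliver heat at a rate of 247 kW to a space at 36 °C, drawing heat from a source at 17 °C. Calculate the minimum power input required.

Ẇ_in ≈ 15.2 kW

T_H = 36 °C → 36 + 273.15 = 309.15 K.
T_C = 17 °C → 17 + 273.15 = 290.15 K.
COP_HP = T_H/(T_H − T_C) = 309.15/19.00 = 16.2711.
W = Q_H/COP_HP = 247/16.2711 = 15.2 kW.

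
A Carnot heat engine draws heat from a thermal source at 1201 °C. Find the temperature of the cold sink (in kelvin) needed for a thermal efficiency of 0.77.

T_C ≈ 339 K

T_H = 1201 °C → 1201 + 273.15 = 1474.15 K.
From η = 1 − T_C/T_H, T_C = T_H·(1 − η) = 1474.15 × (1 − 0.77) = 339 K.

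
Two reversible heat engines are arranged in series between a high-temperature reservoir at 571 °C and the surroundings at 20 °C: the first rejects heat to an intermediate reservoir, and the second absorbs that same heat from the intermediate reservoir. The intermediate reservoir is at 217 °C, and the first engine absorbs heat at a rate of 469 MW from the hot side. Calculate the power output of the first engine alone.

T_H = 571 °C → 571 + 273.15 = 844.15 K.
T_C = 20 °C → 20 + 273.15 = 293.15 K.
T_m = 217 °C → 217 + 273.15 = 490.15 K.
First-stage efficiency η₁ = 1 − T_m/T_H = 1 − 490.15/844.15 = 0.4194.
W₁ = η₁·Q_H = 0.4194 × 469 = 197 MW.

Ẇ₁ ≈ 197 MW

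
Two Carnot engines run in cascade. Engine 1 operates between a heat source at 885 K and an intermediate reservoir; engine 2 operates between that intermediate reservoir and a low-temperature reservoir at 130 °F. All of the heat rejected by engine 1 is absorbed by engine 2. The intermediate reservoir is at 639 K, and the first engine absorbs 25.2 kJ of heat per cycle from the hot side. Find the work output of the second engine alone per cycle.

W₂ ≈ 8.87 kJ

T_C = 130 °F → (130 − 32) × 5/9 = 54.44 °C = 327.59 K.
Heat entering the second stage: Q_m = Q_H·(T_m/T_H) = 25.2 × 639.00/885.00 = 18.2 kJ.
Second-stage efficiency η₂ = 1 − T_C/T_m = 1 − 327.59/639.00 = 0.4873, so W₂ = η₂·Q_m = 8.87 kJ.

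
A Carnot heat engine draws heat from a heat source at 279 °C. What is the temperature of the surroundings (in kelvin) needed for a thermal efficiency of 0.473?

T_H = 279 °C → 279 + 273.15 = 552.15 K.
From η = 1 − T_C/T_H, T_C = T_H·(1 − η) = 552.15 × (1 − 0.473) = 291 K.

T_C ≈ 291 K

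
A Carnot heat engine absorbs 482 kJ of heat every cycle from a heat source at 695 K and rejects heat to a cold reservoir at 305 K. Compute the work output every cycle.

W ≈ 270.5 kJ

η_rev = 1 − T_C/T_H = 1 − 305.00/695.00 = 0.5612.
W = η·Q_H = 0.5612 × 482 = 270.5 kJ.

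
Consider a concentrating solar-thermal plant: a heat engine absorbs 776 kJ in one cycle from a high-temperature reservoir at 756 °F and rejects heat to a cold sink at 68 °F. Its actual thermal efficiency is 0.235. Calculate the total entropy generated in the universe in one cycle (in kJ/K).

ΔS_univ ≈ 0.8760 kJ/K

T_H = 756 °F → (756 − 32) × 5/9 = 402.22 °C = 675.37 K.
T_C = 68 °F → (68 − 32) × 5/9 = 20.00 °C = 293.15 K.
W = η·Q_H = 0.235 × 776 = 182.4 kJ, so Q_C = Q_H − W = 593.6 kJ.
Entropy balance on the reservoirs: −Q_H/T_H = -1.149 kJ/K, +Q_C/T_C = 2.025 kJ/K.
ΔS_univ = −Q_H/T_H + Q_C/T_C = 0.8760 kJ/K (> 0, since η = 0.235 < η_Carnot = 0.566).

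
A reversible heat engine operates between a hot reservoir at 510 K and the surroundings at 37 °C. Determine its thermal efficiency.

η ≈ 0.3919

T_C = 37 °C → 37 + 273.15 = 310.15 K.
η_rev = 1 − T_C/T_H = 1 − 310.15/510.00 = 0.3919.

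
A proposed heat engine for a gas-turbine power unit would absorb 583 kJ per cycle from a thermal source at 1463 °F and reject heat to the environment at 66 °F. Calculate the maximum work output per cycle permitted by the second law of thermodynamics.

W_max ≈ 424 kJ

T_H = 1463 °F → (1463 − 32) × 5/9 = 795.00 °C = 1068.15 K.
T_C = 66 °F → (66 − 32) × 5/9 = 18.89 °C = 292.04 K.
By the Carnot theorem, η_max = 1 − T_C/T_H = 1 − 292.04/1068.15 = 0.7266.
W_max = η_max · Q_H = 0.7266 × 583 = 424 kJ.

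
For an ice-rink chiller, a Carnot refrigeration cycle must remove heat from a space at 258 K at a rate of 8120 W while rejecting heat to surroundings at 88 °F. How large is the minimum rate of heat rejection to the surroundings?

T_H = 88 °F → (88 − 32) × 5/9 = 31.11 °C = 304.26 K.
For a reversible cycle Q_H/Q_C = T_H/T_C, so Q_H = Q_C·T_H/T_C = 8120 × 304.26/258.00 = 9580 W.

Q̇_H ≈ 9580 W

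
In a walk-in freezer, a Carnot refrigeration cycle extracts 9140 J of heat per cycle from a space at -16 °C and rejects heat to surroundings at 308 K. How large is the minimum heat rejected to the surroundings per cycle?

Q_H ≈ 10950 J

T_C = -16 °C → -16 + 273.15 = 257.15 K.
For a reversible cycle Q_H/Q_C = T_H/T_C, so Q_H = Q_C·T_H/T_C = 9140 × 308.00/257.15 = 10950 J.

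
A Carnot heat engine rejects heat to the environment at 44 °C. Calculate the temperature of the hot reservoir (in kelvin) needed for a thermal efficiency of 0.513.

T_C = 44 °C → 44 + 273.15 = 317.15 K.
From η = 1 − T_C/T_H, solving for T_H gives T_H = T_C/(1 − η) = 317.15/(1 − 0.513) = 651.2 K.

T_H ≈ 651.2 K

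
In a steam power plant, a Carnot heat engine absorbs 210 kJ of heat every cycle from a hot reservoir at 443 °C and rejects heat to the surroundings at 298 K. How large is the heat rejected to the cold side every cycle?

Q_C ≈ 87.38 kJ

T_H = 443 °C → 443 + 273.15 = 716.15 K.
Since the cycle is reversible, η = 1 − T_C/T_H = 1 − 298.00/716.15 = 0.5839.
For a reversible cycle Q_C/Q_H = T_C/T_H, so Q_C = 210 × 298.00/716.15 = 87.38 kJ.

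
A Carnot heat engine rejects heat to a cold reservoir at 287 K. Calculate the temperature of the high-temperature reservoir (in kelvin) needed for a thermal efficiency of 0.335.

From η = 1 − T_C/T_H, solving for T_H gives T_H = T_C/(1 − η) = 287.00/(1 − 0.335) = 432 K.

T_H ≈ 432 K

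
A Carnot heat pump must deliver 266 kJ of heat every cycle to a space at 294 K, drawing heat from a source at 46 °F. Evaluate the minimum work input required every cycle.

W_in ≈ 11.8 kJ

T_C = 46 °F → (46 − 32) × 5/9 = 7.78 °C = 280.93 K.
For a reversible heat pump, COP_HP = T_H/(T_H − T_C) = 294.00/13.07 = 22.4904.
W = Q_H/COP_HP = 266/22.4904 = 11.8 kJ.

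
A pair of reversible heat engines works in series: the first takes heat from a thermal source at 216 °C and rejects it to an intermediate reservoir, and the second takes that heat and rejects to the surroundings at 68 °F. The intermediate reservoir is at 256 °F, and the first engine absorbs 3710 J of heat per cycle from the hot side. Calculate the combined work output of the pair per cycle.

T_H = 216 °C → 216 + 273.15 = 489.15 K.
T_C = 68 °F → (68 − 32) × 5/9 = 20.00 °C = 293.15 K.
Two reversible stages in series are equivalent to a single Carnot engine between T_H and T_C, so η_total = 1 − T_C/T_H = 1 − 293.15/489.15 = 0.4007.
W_total = η_total · Q_H = 0.4007 × 3710 = 1487 J.

W_total ≈ 1487 J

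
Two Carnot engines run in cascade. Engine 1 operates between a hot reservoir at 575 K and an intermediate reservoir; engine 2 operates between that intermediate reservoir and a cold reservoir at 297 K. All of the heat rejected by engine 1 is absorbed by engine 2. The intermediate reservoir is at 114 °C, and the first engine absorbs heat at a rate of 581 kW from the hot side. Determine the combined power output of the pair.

Two reversible stages in series are equivalent to a single Carnot engine between T_H and T_C, so η_total = 1 − T_C/T_H = 1 − 297.00/575.00 = 0.4835.
W_total = η_total · Q_H = 0.4835 × 581 = 281 kW.

Ẇ_total ≈ 281 kW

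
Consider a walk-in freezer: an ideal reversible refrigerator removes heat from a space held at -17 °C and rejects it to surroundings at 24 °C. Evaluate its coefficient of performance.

COP_R ≈ 6.25

T_H = 24 °C → 24 + 273.15 = 297.15 K.
T_C = -17 °C → -17 + 273.15 = 256.15 K.
For a reversible refrigerator, COP_R = T_C/(T_H − T_C) = 256.15/(297.15 − 256.15) = 6.25.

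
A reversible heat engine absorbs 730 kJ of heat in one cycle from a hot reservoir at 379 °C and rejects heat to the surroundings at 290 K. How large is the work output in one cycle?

T_H = 379 °C → 379 + 273.15 = 652.15 K.
Since the cycle is reversible, η = 1 − T_C/T_H = 1 − 290.00/652.15 = 0.5553.
W = η·Q_H = 0.5553 × 730 = 405 kJ.

W ≈ 405 kJ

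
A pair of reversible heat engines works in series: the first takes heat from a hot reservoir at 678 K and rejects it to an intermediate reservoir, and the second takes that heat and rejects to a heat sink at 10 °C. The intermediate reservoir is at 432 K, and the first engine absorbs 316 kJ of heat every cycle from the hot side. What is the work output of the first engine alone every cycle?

T_C = 10 °C → 10 + 273.15 = 283.15 K.
First-stage efficiency η₁ = 1 − T_m/T_H = 1 − 432.00/678.00 = 0.3628.
W₁ = η₁·Q_H = 0.3628 × 316 = 114.7 kJ.

W₁ ≈ 114.7 kJ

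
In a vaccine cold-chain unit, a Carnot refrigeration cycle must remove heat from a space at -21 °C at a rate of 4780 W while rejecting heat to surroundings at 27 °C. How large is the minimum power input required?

Ẇ_in ≈ 910 W

T_H = 27 °C → 27 + 273.15 = 300.15 K.
T_C = -21 °C → -21 + 273.15 = 252.15 K.
Carnot COP: COP_R = T_C/(T_H − T_C) = 252.15/48.00 = 5.2531.
W = Q_C/COP_R = 4780/5.2531 = 910 W.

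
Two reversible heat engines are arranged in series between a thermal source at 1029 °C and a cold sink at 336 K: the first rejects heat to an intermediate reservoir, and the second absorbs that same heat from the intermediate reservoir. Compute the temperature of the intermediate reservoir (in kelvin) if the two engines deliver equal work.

T_H = 1029 °C → 1029 + 273.15 = 1302.15 K.
For reversible stages Q_m = Q_H·(T_m/T_H). Setting W₁ = Q_H(1 − T_m/T_H) equal to W₂ = Q_m(1 − T_C/T_m) = Q_H·(T_m − T_C)/T_H gives T_H − T_m = T_m − T_C, so T_m = (T_H + T_C)/2 = (1302.15 + 336.00)/2 = 819 K.

T_m ≈ 819 K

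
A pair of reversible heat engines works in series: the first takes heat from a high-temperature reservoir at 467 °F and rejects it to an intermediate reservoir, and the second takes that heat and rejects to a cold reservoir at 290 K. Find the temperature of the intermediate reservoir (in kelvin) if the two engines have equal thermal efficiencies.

T_H = 467 °F → (467 − 32) × 5/9 = 241.67 °C = 514.82 K.
Equal efficiencies require 1 − T_m/T_H = 1 − T_C/T_m, i.e. T_m/T_H = T_C/T_m, so T_m = √(T_H·T_C) = √(514.82 × 290.00) = 386 K.

T_m ≈ 386 K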